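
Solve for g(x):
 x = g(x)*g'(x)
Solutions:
 g(x) = -sqrt(C1 + x^2)
 g(x) = sqrt(C1 + x^2)


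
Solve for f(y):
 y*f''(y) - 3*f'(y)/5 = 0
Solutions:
 f(y) = C1 + C2*y^(8/5)


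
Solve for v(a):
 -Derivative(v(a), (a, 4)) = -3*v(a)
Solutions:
 v(a) = C1*exp(-3^(1/4)*a) + C2*exp(3^(1/4)*a) + C3*sin(3^(1/4)*a) + C4*cos(3^(1/4)*a)


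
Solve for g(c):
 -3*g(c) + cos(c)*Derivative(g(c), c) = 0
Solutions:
 g(c) = C1*(sin(c) + 1)^(3/2)/(sin(c) - 1)^(3/2)


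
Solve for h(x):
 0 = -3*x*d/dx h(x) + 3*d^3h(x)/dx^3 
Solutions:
 h(x) = C1 + Integral(C2*airyai(x) + C3*airybi(x), x)


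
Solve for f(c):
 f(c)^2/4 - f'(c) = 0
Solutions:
 f(c) = -4/(C1 + c)


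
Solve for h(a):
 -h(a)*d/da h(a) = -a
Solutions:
 h(a) = -sqrt(C1 + a^2)
 h(a) = sqrt(C1 + a^2)


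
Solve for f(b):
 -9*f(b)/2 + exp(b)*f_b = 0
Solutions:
 f(b) = C1*exp(-9*exp(-b)/2)


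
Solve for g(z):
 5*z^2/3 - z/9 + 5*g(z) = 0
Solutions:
 g(z) = z*(1 - 15*z)/45


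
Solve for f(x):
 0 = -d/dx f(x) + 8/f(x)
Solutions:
 f(x) = -sqrt(C1 + 16*x)
 f(x) = sqrt(C1 + 16*x)


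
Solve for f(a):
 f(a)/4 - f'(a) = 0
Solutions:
 f(a) = C1*exp(a/4)


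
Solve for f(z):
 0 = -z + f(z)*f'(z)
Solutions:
 f(z) = -sqrt(C1 + z^2)
 f(z) = sqrt(C1 + z^2)


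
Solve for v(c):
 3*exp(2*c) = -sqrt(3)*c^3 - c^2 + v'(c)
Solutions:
 v(c) = C1 + sqrt(3)*c^4/4 + c^3/3 + 3*exp(2*c)/2


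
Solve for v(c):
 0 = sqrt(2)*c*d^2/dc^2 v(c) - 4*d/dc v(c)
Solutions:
 v(c) = C1 + C2*c^(1 + 2*sqrt(2))


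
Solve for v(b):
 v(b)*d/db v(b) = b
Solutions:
 v(b) = -sqrt(C1 + b^2)
 v(b) = sqrt(C1 + b^2)


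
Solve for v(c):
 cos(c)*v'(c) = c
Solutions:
 v(c) = C1 + Integral(c/cos(c), c)


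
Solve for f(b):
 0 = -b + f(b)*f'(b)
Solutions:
 f(b) = -sqrt(C1 + b^2)
 f(b) = sqrt(C1 + b^2)


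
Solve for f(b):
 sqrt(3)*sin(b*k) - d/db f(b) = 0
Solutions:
 f(b) = C1 - sqrt(3)*cos(b*k)/k


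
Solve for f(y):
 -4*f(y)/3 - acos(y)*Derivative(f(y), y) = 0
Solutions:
 f(y) = C1*exp(-4*Integral(1/acos(y), y)/3)


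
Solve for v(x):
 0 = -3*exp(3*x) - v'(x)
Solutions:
 v(x) = C1 - exp(3*x)


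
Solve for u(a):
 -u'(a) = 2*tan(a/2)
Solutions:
 u(a) = C1 + 4*log(cos(a/2))


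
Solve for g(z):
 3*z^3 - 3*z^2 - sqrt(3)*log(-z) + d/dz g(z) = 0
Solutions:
 g(z) = C1 - 3*z^4/4 + z^3 + sqrt(3)*z*log(-z) - sqrt(3)*z


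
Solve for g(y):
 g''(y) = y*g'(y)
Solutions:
 g(y) = C1 + C2*erfi(sqrt(2)*y/2)


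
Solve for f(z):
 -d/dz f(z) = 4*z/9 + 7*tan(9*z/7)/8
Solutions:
 f(z) = C1 - 2*z^2/9 + 49*log(cos(9*z/7))/72


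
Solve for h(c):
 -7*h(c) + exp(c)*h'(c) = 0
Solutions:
 h(c) = C1*exp(-7*exp(-c))


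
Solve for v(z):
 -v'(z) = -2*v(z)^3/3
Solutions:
 v(z) = -sqrt(6)*sqrt(-1/(C1 + 2*z))/2
 v(z) = sqrt(6)*sqrt(-1/(C1 + 2*z))/2


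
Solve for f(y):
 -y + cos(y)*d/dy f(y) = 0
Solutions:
 f(y) = C1 + Integral(y/cos(y), y)


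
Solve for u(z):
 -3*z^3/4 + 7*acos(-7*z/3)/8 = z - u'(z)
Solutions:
 u(z) = C1 + 3*z^4/16 + z^2/2 - 7*z*acos(-7*z/3)/8 - sqrt(9 - 49*z^2)/8


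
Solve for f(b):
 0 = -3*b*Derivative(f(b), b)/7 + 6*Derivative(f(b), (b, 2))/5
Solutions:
 f(b) = C1 + C2*erfi(sqrt(35)*b/14)


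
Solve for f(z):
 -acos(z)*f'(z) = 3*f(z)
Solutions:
 f(z) = C1*exp(-3*Integral(1/acos(z), z))


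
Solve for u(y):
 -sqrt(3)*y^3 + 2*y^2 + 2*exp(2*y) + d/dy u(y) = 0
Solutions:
 u(y) = C1 + sqrt(3)*y^4/4 - 2*y^3/3 - exp(2*y)


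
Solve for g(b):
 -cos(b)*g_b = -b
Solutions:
 g(b) = C1 + Integral(b/cos(b), b)


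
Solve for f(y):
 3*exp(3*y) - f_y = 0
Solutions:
 f(y) = C1 + exp(3*y)


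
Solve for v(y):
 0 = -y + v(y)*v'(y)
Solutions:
 v(y) = -sqrt(C1 + y^2)
 v(y) = sqrt(C1 + y^2)


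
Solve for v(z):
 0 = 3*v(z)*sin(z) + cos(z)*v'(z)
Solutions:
 v(z) = C1*cos(z)^3


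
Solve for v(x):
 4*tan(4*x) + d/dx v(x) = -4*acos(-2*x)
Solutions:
 v(x) = C1 - 4*x*acos(-2*x) - 2*sqrt(1 - 4*x^2) + log(cos(4*x))


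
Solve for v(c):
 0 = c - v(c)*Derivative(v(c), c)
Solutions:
 v(c) = -sqrt(C1 + c^2)
 v(c) = sqrt(C1 + c^2)


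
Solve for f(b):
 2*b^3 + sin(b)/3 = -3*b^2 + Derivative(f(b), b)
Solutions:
 f(b) = C1 + b^4/2 + b^3 - cos(b)/3


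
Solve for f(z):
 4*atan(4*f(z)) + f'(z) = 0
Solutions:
 Integral(1/atan(4*_y), (_y, f(z))) = C1 - 4*z


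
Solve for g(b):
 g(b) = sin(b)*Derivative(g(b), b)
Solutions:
 g(b) = C1*sqrt(cos(b) - 1)/sqrt(cos(b) + 1)


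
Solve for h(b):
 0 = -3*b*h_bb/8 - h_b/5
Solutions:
 h(b) = C1 + C2*b^(7/15)


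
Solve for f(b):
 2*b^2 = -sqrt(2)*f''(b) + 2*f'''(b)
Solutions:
 f(b) = C1 + C2*b + C3*exp(sqrt(2)*b/2) - sqrt(2)*b^4/12 - 2*b^3/3 - 2*sqrt(2)*b^2


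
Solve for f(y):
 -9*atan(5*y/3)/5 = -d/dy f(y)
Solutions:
 f(y) = C1 + 9*y*atan(5*y/3)/5 - 27*log(25*y^2 + 9)/50


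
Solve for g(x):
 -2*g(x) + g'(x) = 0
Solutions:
 g(x) = C1*exp(2*x)


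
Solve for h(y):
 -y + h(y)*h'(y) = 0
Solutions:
 h(y) = -sqrt(C1 + y^2)
 h(y) = sqrt(C1 + y^2)


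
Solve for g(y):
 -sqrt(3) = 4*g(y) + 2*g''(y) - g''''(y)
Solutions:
 g(y) = C1*exp(-y*sqrt(1 + sqrt(5))) + C2*exp(y*sqrt(1 + sqrt(5))) + C3*sin(y*sqrt(-1 + sqrt(5))) + C4*cos(y*sqrt(-1 + sqrt(5))) - sqrt(3)/4


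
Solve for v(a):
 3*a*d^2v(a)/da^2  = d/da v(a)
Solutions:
 v(a) = C1 + C2*a^(4/3)


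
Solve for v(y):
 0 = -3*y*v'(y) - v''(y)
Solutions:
 v(y) = C1 + C2*erf(sqrt(6)*y/2)


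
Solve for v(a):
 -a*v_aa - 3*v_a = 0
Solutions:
 v(a) = C1 + C2/a^2


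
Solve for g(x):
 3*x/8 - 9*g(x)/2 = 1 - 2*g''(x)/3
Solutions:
 g(x) = C1*exp(-3*sqrt(3)*x/2) + C2*exp(3*sqrt(3)*x/2) + x/12 - 2/9


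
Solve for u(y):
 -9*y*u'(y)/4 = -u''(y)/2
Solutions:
 u(y) = C1 + C2*erfi(3*y/2)


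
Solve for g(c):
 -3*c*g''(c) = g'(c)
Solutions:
 g(c) = C1 + C2*c^(2/3)


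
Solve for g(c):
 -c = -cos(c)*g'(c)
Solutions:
 g(c) = C1 + Integral(c/cos(c), c)


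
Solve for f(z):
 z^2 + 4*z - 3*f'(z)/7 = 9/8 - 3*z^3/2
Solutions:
 f(z) = C1 + 7*z^4/8 + 7*z^3/9 + 14*z^2/3 - 21*z/8


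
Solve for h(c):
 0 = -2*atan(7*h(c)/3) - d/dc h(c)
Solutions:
 Integral(1/atan(7*_y/3), (_y, h(c))) = C1 - 2*c


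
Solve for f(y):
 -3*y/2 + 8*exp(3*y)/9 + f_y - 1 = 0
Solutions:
 f(y) = C1 + 3*y^2/4 + y - 8*exp(3*y)/27


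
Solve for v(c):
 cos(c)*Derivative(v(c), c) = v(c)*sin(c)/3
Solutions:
 v(c) = C1/cos(c)^(1/3)


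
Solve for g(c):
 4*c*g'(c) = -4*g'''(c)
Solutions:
 g(c) = C1 + Integral(C2*airyai(-c) + C3*airybi(-c), c)


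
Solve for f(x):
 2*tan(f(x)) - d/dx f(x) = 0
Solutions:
 f(x) = pi - asin(C1*exp(2*x))
 f(x) = asin(C1*exp(2*x))


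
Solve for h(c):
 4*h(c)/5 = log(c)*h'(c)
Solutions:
 h(c) = C1*exp(4*li(c)/5)


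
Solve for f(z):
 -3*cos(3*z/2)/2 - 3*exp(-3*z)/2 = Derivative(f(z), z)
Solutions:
 f(z) = C1 - sin(3*z/2) + exp(-3*z)/2


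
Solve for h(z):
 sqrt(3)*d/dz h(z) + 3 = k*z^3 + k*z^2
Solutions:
 h(z) = C1 + sqrt(3)*k*z^4/12 + sqrt(3)*k*z^3/9 - sqrt(3)*z


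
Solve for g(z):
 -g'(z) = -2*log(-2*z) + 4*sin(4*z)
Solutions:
 g(z) = C1 + 2*z*log(-z) - 2*z + 2*z*log(2) + cos(4*z)


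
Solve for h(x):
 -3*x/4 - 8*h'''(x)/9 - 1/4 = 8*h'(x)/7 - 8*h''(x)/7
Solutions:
 h(x) = C1 - 21*x^2/64 - 7*x/8 + (C2*sin(3*sqrt(19)*x/14) + C3*cos(3*sqrt(19)*x/14))*exp(9*x/14)


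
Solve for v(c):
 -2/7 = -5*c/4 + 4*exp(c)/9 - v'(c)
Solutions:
 v(c) = C1 - 5*c^2/8 + 2*c/7 + 4*exp(c)/9


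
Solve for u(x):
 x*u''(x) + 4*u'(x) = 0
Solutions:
 u(x) = C1 + C2/x^3


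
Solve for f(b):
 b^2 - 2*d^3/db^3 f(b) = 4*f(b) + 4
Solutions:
 f(b) = C3*exp(-2^(1/3)*b) + b^2/4 + (C1*sin(2^(1/3)*sqrt(3)*b/2) + C2*cos(2^(1/3)*sqrt(3)*b/2))*exp(2^(1/3)*b/2) - 1


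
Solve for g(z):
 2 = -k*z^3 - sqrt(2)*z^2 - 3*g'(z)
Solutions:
 g(z) = C1 - k*z^4/12 - sqrt(2)*z^3/9 - 2*z/3


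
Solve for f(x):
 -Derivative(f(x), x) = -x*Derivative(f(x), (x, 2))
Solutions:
 f(x) = C1 + C2*x^2


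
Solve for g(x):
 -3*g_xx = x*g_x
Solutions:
 g(x) = C1 + C2*erf(sqrt(6)*x/6)


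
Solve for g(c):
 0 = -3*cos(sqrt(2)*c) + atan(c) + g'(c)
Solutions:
 g(c) = C1 - c*atan(c) + log(c^2 + 1)/2 + 3*sqrt(2)*sin(sqrt(2)*c)/2


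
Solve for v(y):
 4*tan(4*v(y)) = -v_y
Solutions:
 v(y) = -asin(C1*exp(-16*y))/4 + pi/4
 v(y) = asin(C1*exp(-16*y))/4


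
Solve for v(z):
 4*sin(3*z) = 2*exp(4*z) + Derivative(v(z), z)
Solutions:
 v(z) = C1 - exp(4*z)/2 - 4*cos(3*z)/3


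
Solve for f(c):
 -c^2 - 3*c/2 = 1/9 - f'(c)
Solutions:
 f(c) = C1 + c^3/3 + 3*c^2/4 + c/9


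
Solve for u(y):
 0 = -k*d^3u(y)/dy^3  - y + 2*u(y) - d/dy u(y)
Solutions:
 u(y) = C1*exp(y*(3^(1/3)*(sqrt(3)*sqrt((27 + 1/k)/k^2) - 9/k)^(1/3)/6 - 3^(5/6)*I*(sqrt(3)*sqrt((27 + 1/k)/k^2) - 9/k)^(1/3)/6 + 2/(k*(-3^(1/3) + 3^(5/6)*I)*(sqrt(3)*sqrt((27 + 1/k)/k^2) - 9/k)^(1/3)))) + C2*exp(y*(3^(1/3)*(sqrt(3)*sqrt((27 + 1/k)/k^2) - 9/k)^(1/3)/6 + 3^(5/6)*I*(sqrt(3)*sqrt((27 + 1/k)/k^2) - 9/k)^(1/3)/6 - 2/(k*(3^(1/3) + 3^(5/6)*I)*(sqrt(3)*sqrt((27 + 1/k)/k^2) - 9/k)^(1/3)))) + C3*exp(3^(1/3)*y*(-(sqrt(3)*sqrt((27 + 1/k)/k^2) - 9/k)^(1/3) + 3^(1/3)/(k*(sqrt(3)*sqrt((27 + 1/k)/k^2) - 9/k)^(1/3)))/3) + y/2 + 1/4


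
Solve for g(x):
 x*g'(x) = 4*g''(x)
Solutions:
 g(x) = C1 + C2*erfi(sqrt(2)*x/4)


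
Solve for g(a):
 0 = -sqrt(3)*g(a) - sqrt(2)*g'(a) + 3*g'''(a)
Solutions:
 g(a) = C1*exp(-a*(2*2^(5/6)/(sqrt(243 - 8*sqrt(2)) + 9*sqrt(3))^(1/3) + 2^(2/3)*(sqrt(243 - 8*sqrt(2)) + 9*sqrt(3))^(1/3))/12)*sin(sqrt(3)*a*(-2*2^(5/6)/(sqrt(243 - 8*sqrt(2)) + 9*sqrt(3))^(1/3) + 2^(2/3)*(sqrt(243 - 8*sqrt(2)) + 9*sqrt(3))^(1/3))/12) + C2*exp(-a*(2*2^(5/6)/(sqrt(243 - 8*sqrt(2)) + 9*sqrt(3))^(1/3) + 2^(2/3)*(sqrt(243 - 8*sqrt(2)) + 9*sqrt(3))^(1/3))/12)*cos(sqrt(3)*a*(-2*2^(5/6)/(sqrt(243 - 8*sqrt(2)) + 9*sqrt(3))^(1/3) + 2^(2/3)*(sqrt(243 - 8*sqrt(2)) + 9*sqrt(3))^(1/3))/12) + C3*exp(a*(2*2^(5/6)/(sqrt(243 - 8*sqrt(2)) + 9*sqrt(3))^(1/3) + 2^(2/3)*(sqrt(243 - 8*sqrt(2)) + 9*sqrt(3))^(1/3))/6)


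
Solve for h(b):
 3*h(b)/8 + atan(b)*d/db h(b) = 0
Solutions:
 h(b) = C1*exp(-3*Integral(1/atan(b), b)/8)


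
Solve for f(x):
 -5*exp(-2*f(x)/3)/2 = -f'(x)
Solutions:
 f(x) = 3*log(-sqrt(C1 + 5*x)) - 3*log(3)/2
 f(x) = 3*log(C1 + 5*x)/2 - 3*log(3)/2


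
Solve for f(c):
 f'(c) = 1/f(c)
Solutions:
 f(c) = -sqrt(C1 + 2*c)
 f(c) = sqrt(C1 + 2*c)


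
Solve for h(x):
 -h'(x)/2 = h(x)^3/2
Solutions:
 h(x) = -sqrt(2)*sqrt(-1/(C1 - x))/2
 h(x) = sqrt(2)*sqrt(-1/(C1 - x))/2


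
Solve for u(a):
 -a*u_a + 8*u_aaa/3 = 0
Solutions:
 u(a) = C1 + Integral(C2*airyai(3^(1/3)*a/2) + C3*airybi(3^(1/3)*a/2), a)


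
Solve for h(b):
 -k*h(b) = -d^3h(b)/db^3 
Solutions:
 h(b) = C1*exp(b*k^(1/3)) + C2*exp(b*k^(1/3)*(-1 + sqrt(3)*I)/2) + C3*exp(-b*k^(1/3)*(1 + sqrt(3)*I)/2)


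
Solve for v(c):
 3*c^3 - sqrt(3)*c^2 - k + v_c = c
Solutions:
 v(c) = C1 - 3*c^4/4 + sqrt(3)*c^3/3 + c^2/2 + c*k


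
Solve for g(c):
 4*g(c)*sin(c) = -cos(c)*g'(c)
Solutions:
 g(c) = C1*cos(c)^4


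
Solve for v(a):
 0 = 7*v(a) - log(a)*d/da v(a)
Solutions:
 v(a) = C1*exp(7*li(a))


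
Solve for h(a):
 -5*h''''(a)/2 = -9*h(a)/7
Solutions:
 h(a) = C1*exp(-2^(1/4)*sqrt(3)*35^(3/4)*a/35) + C2*exp(2^(1/4)*sqrt(3)*35^(3/4)*a/35) + C3*sin(2^(1/4)*sqrt(3)*35^(3/4)*a/35) + C4*cos(2^(1/4)*sqrt(3)*35^(3/4)*a/35)


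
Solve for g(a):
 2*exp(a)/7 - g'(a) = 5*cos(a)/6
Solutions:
 g(a) = C1 + 2*exp(a)/7 - 5*sin(a)/6


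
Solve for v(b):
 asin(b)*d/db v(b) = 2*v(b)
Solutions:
 v(b) = C1*exp(2*Integral(1/asin(b), b))


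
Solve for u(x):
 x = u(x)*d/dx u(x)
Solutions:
 u(x) = -sqrt(C1 + x^2)
 u(x) = sqrt(C1 + x^2)


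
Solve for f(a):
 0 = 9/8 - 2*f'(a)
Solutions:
 f(a) = C1 + 9*a/16


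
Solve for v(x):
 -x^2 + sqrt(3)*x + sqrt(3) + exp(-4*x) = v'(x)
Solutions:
 v(x) = C1 - x^3/3 + sqrt(3)*x^2/2 + sqrt(3)*x - exp(-4*x)/4


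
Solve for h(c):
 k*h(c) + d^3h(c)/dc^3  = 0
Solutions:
 h(c) = C1*exp(c*(-k)^(1/3)) + C2*exp(c*(-k)^(1/3)*(-1 + sqrt(3)*I)/2) + C3*exp(-c*(-k)^(1/3)*(1 + sqrt(3)*I)/2)


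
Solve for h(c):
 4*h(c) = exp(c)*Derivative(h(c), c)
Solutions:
 h(c) = C1*exp(-4*exp(-c))


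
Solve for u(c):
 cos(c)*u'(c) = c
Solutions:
 u(c) = C1 + Integral(c/cos(c), c)


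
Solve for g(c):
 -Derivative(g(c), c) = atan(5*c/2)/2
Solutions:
 g(c) = C1 - c*atan(5*c/2)/2 + log(25*c^2 + 4)/10


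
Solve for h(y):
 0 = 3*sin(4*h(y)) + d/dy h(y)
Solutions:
 h(y) = -acos((-C1 - exp(24*y))/(C1 - exp(24*y)))/4 + pi/2
 h(y) = acos((-C1 - exp(24*y))/(C1 - exp(24*y)))/4


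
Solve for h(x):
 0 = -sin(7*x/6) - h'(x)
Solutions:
 h(x) = C1 + 6*cos(7*x/6)/7


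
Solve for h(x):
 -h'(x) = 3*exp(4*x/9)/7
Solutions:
 h(x) = C1 - 27*exp(4*x/9)/28


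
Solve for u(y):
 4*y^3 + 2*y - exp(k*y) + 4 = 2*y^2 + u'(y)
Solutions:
 u(y) = C1 + y^4 - 2*y^3/3 + y^2 + 4*y - exp(k*y)/k


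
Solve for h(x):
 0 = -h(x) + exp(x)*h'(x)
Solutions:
 h(x) = C1*exp(-exp(-x))


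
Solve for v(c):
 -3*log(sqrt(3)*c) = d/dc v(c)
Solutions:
 v(c) = C1 - 3*c*log(c) - 3*c*log(3)/2 + 3*c


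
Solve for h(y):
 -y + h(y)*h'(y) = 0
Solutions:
 h(y) = -sqrt(C1 + y^2)
 h(y) = sqrt(C1 + y^2)


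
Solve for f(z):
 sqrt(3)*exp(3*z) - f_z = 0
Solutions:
 f(z) = C1 + sqrt(3)*exp(3*z)/3


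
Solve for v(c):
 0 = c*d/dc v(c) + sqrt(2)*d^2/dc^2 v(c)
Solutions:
 v(c) = C1 + C2*erf(2^(1/4)*c/2)


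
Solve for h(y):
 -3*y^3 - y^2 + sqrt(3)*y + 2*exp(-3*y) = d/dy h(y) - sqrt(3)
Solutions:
 h(y) = C1 - 3*y^4/4 - y^3/3 + sqrt(3)*y^2/2 + sqrt(3)*y - 2*exp(-3*y)/3


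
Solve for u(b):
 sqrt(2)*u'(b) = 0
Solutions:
 u(b) = C1


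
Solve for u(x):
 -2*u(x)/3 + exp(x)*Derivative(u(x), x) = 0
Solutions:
 u(x) = C1*exp(-2*exp(-x)/3)


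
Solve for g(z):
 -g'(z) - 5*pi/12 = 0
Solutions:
 g(z) = C1 - 5*pi*z/12


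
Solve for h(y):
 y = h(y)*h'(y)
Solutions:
 h(y) = -sqrt(C1 + y^2)
 h(y) = sqrt(C1 + y^2)


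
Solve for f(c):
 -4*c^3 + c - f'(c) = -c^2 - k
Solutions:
 f(c) = C1 - c^4 + c^3/3 + c^2/2 + c*k


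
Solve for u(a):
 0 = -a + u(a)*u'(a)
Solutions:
 u(a) = -sqrt(C1 + a^2)
 u(a) = sqrt(C1 + a^2)


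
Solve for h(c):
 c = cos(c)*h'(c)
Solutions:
 h(c) = C1 + Integral(c/cos(c), c)


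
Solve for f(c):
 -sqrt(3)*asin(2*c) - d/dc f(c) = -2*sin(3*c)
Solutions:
 f(c) = C1 - sqrt(3)*(c*asin(2*c) + sqrt(1 - 4*c^2)/2) - 2*cos(3*c)/3


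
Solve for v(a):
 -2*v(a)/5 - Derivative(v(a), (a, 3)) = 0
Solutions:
 v(a) = C3*exp(-2^(1/3)*5^(2/3)*a/5) + (C1*sin(2^(1/3)*sqrt(3)*5^(2/3)*a/10) + C2*cos(2^(1/3)*sqrt(3)*5^(2/3)*a/10))*exp(2^(1/3)*5^(2/3)*a/10)


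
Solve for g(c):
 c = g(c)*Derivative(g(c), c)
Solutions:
 g(c) = -sqrt(C1 + c^2)
 g(c) = sqrt(C1 + c^2)


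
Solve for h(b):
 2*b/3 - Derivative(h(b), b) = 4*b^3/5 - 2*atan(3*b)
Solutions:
 h(b) = C1 - b^4/5 + b^2/3 + 2*b*atan(3*b) - log(9*b^2 + 1)/3


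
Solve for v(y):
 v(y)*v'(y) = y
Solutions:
 v(y) = -sqrt(C1 + y^2)
 v(y) = sqrt(C1 + y^2)


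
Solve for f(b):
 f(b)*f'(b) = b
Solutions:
 f(b) = -sqrt(C1 + b^2)
 f(b) = sqrt(C1 + b^2)


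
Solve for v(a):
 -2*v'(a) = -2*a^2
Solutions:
 v(a) = C1 + a^3/3


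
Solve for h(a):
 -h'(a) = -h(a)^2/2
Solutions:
 h(a) = -2/(C1 + a)


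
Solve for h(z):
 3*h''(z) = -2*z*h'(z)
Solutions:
 h(z) = C1 + C2*erf(sqrt(3)*z/3)


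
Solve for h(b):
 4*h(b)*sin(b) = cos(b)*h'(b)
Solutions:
 h(b) = C1/cos(b)^4


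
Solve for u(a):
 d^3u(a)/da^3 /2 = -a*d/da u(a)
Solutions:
 u(a) = C1 + Integral(C2*airyai(-2^(1/3)*a) + C3*airybi(-2^(1/3)*a), a)


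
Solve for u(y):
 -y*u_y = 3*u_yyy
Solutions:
 u(y) = C1 + Integral(C2*airyai(-3^(2/3)*y/3) + C3*airybi(-3^(2/3)*y/3), y)


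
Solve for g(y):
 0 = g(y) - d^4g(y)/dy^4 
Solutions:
 g(y) = C1*exp(-y) + C2*exp(y) + C3*sin(y) + C4*cos(y)


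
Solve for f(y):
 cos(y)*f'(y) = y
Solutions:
 f(y) = C1 + Integral(y/cos(y), y)


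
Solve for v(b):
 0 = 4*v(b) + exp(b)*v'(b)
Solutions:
 v(b) = C1*exp(4*exp(-b))


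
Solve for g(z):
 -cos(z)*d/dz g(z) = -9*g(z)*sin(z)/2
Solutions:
 g(z) = C1/cos(z)^(9/2)


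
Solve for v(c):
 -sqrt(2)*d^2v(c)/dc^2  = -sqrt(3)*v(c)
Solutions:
 v(c) = C1*exp(-2^(3/4)*3^(1/4)*c/2) + C2*exp(2^(3/4)*3^(1/4)*c/2)


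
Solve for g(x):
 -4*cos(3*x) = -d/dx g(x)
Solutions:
 g(x) = C1 + 4*sin(3*x)/3


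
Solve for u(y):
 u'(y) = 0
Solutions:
 u(y) = C1


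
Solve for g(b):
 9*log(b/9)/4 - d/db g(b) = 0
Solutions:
 g(b) = C1 + 9*b*log(b)/4 - 9*b*log(3)/2 - 9*b/4


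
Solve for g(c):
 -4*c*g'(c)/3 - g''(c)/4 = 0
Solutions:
 g(c) = C1 + C2*erf(2*sqrt(6)*c/3)


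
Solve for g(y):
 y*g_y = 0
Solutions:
 g(y) = C1


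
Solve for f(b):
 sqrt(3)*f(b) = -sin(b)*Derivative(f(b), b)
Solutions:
 f(b) = C1*(cos(b) + 1)^(sqrt(3)/2)/(cos(b) - 1)^(sqrt(3)/2)


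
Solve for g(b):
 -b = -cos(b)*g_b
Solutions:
 g(b) = C1 + Integral(b/cos(b), b)


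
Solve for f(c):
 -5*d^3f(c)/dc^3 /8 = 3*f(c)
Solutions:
 f(c) = C3*exp(-2*3^(1/3)*5^(2/3)*c/5) + (C1*sin(3^(5/6)*5^(2/3)*c/5) + C2*cos(3^(5/6)*5^(2/3)*c/5))*exp(3^(1/3)*5^(2/3)*c/5)


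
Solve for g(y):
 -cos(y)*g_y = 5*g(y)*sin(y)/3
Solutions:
 g(y) = C1*cos(y)^(5/3)


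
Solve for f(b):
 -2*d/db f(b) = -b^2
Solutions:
 f(b) = C1 + b^3/6


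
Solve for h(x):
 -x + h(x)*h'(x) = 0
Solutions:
 h(x) = -sqrt(C1 + x^2)
 h(x) = sqrt(C1 + x^2)


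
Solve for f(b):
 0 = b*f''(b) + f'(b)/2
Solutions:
 f(b) = C1 + C2*sqrt(b)


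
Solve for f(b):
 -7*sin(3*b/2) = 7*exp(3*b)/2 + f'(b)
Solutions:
 f(b) = C1 - 7*exp(3*b)/6 + 14*cos(3*b/2)/3


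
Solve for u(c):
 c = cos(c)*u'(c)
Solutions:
 u(c) = C1 + Integral(c/cos(c), c)


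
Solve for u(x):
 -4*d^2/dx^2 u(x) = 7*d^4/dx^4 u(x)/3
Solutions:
 u(x) = C1 + C2*x + C3*sin(2*sqrt(21)*x/7) + C4*cos(2*sqrt(21)*x/7)


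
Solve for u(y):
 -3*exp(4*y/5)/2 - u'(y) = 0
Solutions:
 u(y) = C1 - 15*exp(4*y/5)/8


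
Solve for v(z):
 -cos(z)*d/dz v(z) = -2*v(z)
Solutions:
 v(z) = C1*(sin(z) + 1)/(sin(z) - 1)


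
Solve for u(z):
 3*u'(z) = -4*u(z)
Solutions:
 u(z) = C1*exp(-4*z/3)


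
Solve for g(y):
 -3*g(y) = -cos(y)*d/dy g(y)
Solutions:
 g(y) = C1*(sin(y) + 1)^(3/2)/(sin(y) - 1)^(3/2)


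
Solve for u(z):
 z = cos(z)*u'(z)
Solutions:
 u(z) = C1 + Integral(z/cos(z), z)


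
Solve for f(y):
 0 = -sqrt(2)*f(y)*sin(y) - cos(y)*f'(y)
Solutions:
 f(y) = C1*cos(y)^(sqrt(2))


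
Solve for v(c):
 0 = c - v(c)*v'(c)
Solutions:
 v(c) = -sqrt(C1 + c^2)
 v(c) = sqrt(C1 + c^2)


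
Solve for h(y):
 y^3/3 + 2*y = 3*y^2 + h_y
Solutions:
 h(y) = C1 + y^4/12 - y^3 + y^2


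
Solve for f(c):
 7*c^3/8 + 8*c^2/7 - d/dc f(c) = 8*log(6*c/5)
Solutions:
 f(c) = C1 + 7*c^4/32 + 8*c^3/21 - 8*c*log(c) - 8*c*log(6) + 8*c + 8*c*log(5)


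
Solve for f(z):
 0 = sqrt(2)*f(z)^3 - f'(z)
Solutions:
 f(z) = -sqrt(2)*sqrt(-1/(C1 + sqrt(2)*z))/2
 f(z) = sqrt(2)*sqrt(-1/(C1 + sqrt(2)*z))/2


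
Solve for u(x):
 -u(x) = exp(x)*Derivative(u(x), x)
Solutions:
 u(x) = C1*exp(exp(-x))


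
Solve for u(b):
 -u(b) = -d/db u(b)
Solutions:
 u(b) = C1*exp(b)


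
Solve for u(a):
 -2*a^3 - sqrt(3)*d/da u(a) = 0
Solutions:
 u(a) = C1 - sqrt(3)*a^4/6


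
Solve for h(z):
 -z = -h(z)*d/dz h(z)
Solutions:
 h(z) = -sqrt(C1 + z^2)
 h(z) = sqrt(C1 + z^2)


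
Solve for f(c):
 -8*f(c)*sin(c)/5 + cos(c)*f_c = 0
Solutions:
 f(c) = C1/cos(c)^(8/5)


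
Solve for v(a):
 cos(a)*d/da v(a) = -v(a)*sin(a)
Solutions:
 v(a) = C1*cos(a)


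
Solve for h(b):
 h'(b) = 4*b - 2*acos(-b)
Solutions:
 h(b) = C1 + 2*b^2 - 2*b*acos(-b) - 2*sqrt(1 - b^2)


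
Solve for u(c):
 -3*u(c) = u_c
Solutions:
 u(c) = C1*exp(-3*c)


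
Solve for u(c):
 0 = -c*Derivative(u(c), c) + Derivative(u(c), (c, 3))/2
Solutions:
 u(c) = C1 + Integral(C2*airyai(2^(1/3)*c) + C3*airybi(2^(1/3)*c), c)


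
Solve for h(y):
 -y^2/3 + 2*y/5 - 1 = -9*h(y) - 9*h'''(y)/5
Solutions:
 h(y) = C3*exp(-5^(1/3)*y) + y^2/27 - 2*y/45 + (C1*sin(sqrt(3)*5^(1/3)*y/2) + C2*cos(sqrt(3)*5^(1/3)*y/2))*exp(5^(1/3)*y/2) + 1/9


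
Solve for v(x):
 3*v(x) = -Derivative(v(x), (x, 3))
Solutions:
 v(x) = C3*exp(-3^(1/3)*x) + (C1*sin(3^(5/6)*x/2) + C2*cos(3^(5/6)*x/2))*exp(3^(1/3)*x/2)


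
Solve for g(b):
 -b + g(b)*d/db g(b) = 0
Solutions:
 g(b) = -sqrt(C1 + b^2)
 g(b) = sqrt(C1 + b^2)


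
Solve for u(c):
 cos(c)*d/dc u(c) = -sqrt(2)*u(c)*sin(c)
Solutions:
 u(c) = C1*cos(c)^(sqrt(2))


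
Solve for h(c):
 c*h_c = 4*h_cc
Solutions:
 h(c) = C1 + C2*erfi(sqrt(2)*c/4)


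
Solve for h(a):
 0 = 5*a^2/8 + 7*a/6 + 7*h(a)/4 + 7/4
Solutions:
 h(a) = -5*a^2/14 - 2*a/3 - 1


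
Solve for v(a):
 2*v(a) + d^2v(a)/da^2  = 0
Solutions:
 v(a) = C1*sin(sqrt(2)*a) + C2*cos(sqrt(2)*a)


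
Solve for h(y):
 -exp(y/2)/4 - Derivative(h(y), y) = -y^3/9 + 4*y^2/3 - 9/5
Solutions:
 h(y) = C1 + y^4/36 - 4*y^3/9 + 9*y/5 - exp(y/2)/2


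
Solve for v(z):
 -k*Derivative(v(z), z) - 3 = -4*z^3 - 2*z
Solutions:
 v(z) = C1 + z^4/k + z^2/k - 3*z/k


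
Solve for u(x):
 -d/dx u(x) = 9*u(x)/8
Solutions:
 u(x) = C1*exp(-9*x/8)


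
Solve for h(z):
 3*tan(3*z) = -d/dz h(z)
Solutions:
 h(z) = C1 + log(cos(3*z))


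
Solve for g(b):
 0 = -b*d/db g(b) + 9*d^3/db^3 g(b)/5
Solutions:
 g(b) = C1 + Integral(C2*airyai(15^(1/3)*b/3) + C3*airybi(15^(1/3)*b/3), b)


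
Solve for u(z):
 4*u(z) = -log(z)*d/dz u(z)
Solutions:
 u(z) = C1*exp(-4*li(z))


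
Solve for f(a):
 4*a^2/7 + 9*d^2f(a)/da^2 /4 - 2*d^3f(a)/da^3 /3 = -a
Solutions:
 f(a) = C1 + C2*a + C3*exp(27*a/8) - 4*a^4/189 - 506*a^3/5103 - 4048*a^2/45927


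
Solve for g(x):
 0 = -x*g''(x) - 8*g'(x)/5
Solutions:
 g(x) = C1 + C2/x^(3/5)


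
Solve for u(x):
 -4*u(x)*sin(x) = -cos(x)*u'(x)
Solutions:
 u(x) = C1/cos(x)^4


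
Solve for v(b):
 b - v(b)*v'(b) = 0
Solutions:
 v(b) = -sqrt(C1 + b^2)
 v(b) = sqrt(C1 + b^2)


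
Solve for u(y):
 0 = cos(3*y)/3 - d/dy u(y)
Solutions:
 u(y) = C1 + sin(3*y)/9


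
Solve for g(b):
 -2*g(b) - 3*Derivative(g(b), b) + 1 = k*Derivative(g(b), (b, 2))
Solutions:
 g(b) = C1*exp(b*(sqrt(9 - 8*k) - 3)/(2*k)) + C2*exp(-b*(sqrt(9 - 8*k) + 3)/(2*k)) + 1/2


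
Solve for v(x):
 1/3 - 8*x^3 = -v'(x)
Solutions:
 v(x) = C1 + 2*x^4 - x/3


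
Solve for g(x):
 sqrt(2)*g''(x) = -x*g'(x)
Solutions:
 g(x) = C1 + C2*erf(2^(1/4)*x/2)


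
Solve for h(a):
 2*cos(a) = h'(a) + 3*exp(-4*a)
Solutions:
 h(a) = C1 + 2*sin(a) + 3*exp(-4*a)/4


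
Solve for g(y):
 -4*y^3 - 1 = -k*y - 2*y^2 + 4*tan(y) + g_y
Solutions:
 g(y) = C1 + k*y^2/2 - y^4 + 2*y^3/3 - y + 4*log(cos(y))


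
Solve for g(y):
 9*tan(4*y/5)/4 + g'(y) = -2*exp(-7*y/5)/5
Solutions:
 g(y) = C1 - 45*log(tan(4*y/5)^2 + 1)/32 + 2*exp(-7*y/5)/7


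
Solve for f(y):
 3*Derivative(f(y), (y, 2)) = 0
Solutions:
 f(y) = C1 + C2*y


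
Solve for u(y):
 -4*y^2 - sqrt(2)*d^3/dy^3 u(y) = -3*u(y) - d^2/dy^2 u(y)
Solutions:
 u(y) = C1*exp(y*(-2^(1/3)*(9*sqrt(166) + 82*sqrt(2))^(1/3) - 2^(2/3)/(9*sqrt(166) + 82*sqrt(2))^(1/3) + 2*sqrt(2))/12)*sin(2^(1/3)*sqrt(3)*y*(-(9*sqrt(166) + 82*sqrt(2))^(1/3) + 2^(1/3)/(9*sqrt(166) + 82*sqrt(2))^(1/3))/12) + C2*exp(y*(-2^(1/3)*(9*sqrt(166) + 82*sqrt(2))^(1/3) - 2^(2/3)/(9*sqrt(166) + 82*sqrt(2))^(1/3) + 2*sqrt(2))/12)*cos(2^(1/3)*sqrt(3)*y*(-(9*sqrt(166) + 82*sqrt(2))^(1/3) + 2^(1/3)/(9*sqrt(166) + 82*sqrt(2))^(1/3))/12) + C3*exp(y*(2^(2/3)/(9*sqrt(166) + 82*sqrt(2))^(1/3) + sqrt(2) + 2^(1/3)*(9*sqrt(166) + 82*sqrt(2))^(1/3))/6) + 4*y^2/3 - 8/9


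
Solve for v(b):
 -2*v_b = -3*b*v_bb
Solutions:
 v(b) = C1 + C2*b^(5/3)


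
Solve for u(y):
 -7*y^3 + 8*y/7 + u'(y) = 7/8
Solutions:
 u(y) = C1 + 7*y^4/4 - 4*y^2/7 + 7*y/8


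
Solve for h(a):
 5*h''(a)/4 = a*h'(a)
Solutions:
 h(a) = C1 + C2*erfi(sqrt(10)*a/5)


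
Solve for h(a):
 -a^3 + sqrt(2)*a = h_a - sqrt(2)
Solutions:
 h(a) = C1 - a^4/4 + sqrt(2)*a^2/2 + sqrt(2)*a


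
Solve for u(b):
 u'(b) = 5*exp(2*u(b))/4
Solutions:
 u(b) = log(-sqrt(-1/(C1 + 5*b))) + log(2)/2
 u(b) = log(-1/(C1 + 5*b))/2 + log(2)/2


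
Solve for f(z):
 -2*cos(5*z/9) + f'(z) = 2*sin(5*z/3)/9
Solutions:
 f(z) = C1 + 18*sin(5*z/9)/5 - 2*cos(5*z/3)/15


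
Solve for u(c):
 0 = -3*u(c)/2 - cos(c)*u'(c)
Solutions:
 u(c) = C1*(sin(c) - 1)^(3/4)/(sin(c) + 1)^(3/4)


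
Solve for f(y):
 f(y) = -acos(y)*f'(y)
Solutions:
 f(y) = C1*exp(-Integral(1/acos(y), y))


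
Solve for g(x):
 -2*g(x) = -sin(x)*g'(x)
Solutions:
 g(x) = C1*(cos(x) - 1)/(cos(x) + 1)


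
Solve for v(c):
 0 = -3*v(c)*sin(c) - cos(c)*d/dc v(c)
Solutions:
 v(c) = C1*cos(c)^3


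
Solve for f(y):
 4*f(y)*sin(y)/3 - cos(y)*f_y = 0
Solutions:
 f(y) = C1/cos(y)^(4/3)


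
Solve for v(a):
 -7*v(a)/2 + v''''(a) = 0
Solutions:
 v(a) = C1*exp(-2^(3/4)*7^(1/4)*a/2) + C2*exp(2^(3/4)*7^(1/4)*a/2) + C3*sin(2^(3/4)*7^(1/4)*a/2) + C4*cos(2^(3/4)*7^(1/4)*a/2)


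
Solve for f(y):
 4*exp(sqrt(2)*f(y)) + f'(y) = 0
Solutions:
 f(y) = sqrt(2)*(2*log(1/(C1 + 4*y)) - log(2))/4


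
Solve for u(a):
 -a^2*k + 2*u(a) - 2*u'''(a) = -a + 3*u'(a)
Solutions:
 u(a) = C1*exp(2^(1/3)*a*(-(2 + sqrt(6))^(1/3) + 2^(1/3)/(2 + sqrt(6))^(1/3))/4)*sin(2^(1/3)*sqrt(3)*a*(2^(1/3)/(2 + sqrt(6))^(1/3) + (2 + sqrt(6))^(1/3))/4) + C2*exp(2^(1/3)*a*(-(2 + sqrt(6))^(1/3) + 2^(1/3)/(2 + sqrt(6))^(1/3))/4)*cos(2^(1/3)*sqrt(3)*a*(2^(1/3)/(2 + sqrt(6))^(1/3) + (2 + sqrt(6))^(1/3))/4) + C3*exp(-2^(1/3)*a*(-(2 + sqrt(6))^(1/3) + 2^(1/3)/(2 + sqrt(6))^(1/3))/2) + a^2*k/2 + 3*a*k/2 - a/2 + 9*k/4 - 3/4


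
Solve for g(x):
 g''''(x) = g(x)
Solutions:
 g(x) = C1*exp(-x) + C2*exp(x) + C3*sin(x) + C4*cos(x)


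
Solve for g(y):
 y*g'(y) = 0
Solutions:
 g(y) = C1


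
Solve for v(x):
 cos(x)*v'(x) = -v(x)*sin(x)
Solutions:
 v(x) = C1*cos(x)


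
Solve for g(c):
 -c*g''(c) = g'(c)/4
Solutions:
 g(c) = C1 + C2*c^(3/4)


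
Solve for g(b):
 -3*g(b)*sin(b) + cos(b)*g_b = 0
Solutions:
 g(b) = C1/cos(b)^3


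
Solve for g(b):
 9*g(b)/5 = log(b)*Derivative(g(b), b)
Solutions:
 g(b) = C1*exp(9*li(b)/5)


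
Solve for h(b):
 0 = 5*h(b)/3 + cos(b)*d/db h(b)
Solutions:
 h(b) = C1*(sin(b) - 1)^(5/6)/(sin(b) + 1)^(5/6)


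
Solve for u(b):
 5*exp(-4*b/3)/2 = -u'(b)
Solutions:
 u(b) = C1 + 15*exp(-4*b/3)/8


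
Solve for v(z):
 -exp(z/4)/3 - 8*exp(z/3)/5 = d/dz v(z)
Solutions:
 v(z) = C1 - 4*exp(z/4)/3 - 24*exp(z/3)/5


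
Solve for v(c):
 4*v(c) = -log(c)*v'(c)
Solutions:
 v(c) = C1*exp(-4*li(c))


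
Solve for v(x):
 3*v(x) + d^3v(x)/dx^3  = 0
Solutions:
 v(x) = C3*exp(-3^(1/3)*x) + (C1*sin(3^(5/6)*x/2) + C2*cos(3^(5/6)*x/2))*exp(3^(1/3)*x/2)


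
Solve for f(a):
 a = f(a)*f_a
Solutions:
 f(a) = -sqrt(C1 + a^2)
 f(a) = sqrt(C1 + a^2)


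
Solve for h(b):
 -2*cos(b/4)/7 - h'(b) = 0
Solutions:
 h(b) = C1 - 8*sin(b/4)/7


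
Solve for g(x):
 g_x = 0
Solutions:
 g(x) = C1


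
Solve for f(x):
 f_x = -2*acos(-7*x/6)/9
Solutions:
 f(x) = C1 - 2*x*acos(-7*x/6)/9 - 2*sqrt(36 - 49*x^2)/63


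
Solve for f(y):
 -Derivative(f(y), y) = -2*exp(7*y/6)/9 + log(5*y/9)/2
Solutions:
 f(y) = C1 - y*log(y)/2 + y*(-log(5)/2 + 1/2 + log(3)) + 4*exp(7*y/6)/21


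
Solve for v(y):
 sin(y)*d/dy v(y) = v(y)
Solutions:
 v(y) = C1*sqrt(cos(y) - 1)/sqrt(cos(y) + 1)


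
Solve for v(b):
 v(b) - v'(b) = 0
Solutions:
 v(b) = C1*exp(b)


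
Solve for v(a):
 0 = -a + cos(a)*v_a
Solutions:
 v(a) = C1 + Integral(a/cos(a), a)


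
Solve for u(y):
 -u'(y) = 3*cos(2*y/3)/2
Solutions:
 u(y) = C1 - 9*sin(2*y/3)/4


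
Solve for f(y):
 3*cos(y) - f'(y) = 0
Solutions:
 f(y) = C1 + 3*sin(y)


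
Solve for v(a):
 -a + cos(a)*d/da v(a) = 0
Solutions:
 v(a) = C1 + Integral(a/cos(a), a)


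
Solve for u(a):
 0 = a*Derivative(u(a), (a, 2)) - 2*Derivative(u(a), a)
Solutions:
 u(a) = C1 + C2*a^3


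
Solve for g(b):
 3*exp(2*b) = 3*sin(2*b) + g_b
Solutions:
 g(b) = C1 + 3*exp(2*b)/2 + 3*cos(2*b)/2


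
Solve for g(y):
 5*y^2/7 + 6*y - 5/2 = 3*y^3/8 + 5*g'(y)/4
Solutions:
 g(y) = C1 - 3*y^4/40 + 4*y^3/21 + 12*y^2/5 - 2*y


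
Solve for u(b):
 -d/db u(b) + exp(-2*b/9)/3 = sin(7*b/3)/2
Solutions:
 u(b) = C1 + 3*cos(7*b/3)/14 - 3*exp(-2*b/9)/2


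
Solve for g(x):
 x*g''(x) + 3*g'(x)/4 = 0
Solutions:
 g(x) = C1 + C2*x^(1/4)


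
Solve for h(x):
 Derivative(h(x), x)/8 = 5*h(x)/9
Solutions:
 h(x) = C1*exp(40*x/9)


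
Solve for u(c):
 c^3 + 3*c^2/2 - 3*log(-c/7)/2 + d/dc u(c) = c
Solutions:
 u(c) = C1 - c^4/4 - c^3/2 + c^2/2 + 3*c*log(-c)/2 + 3*c*(-log(7) - 1)/2


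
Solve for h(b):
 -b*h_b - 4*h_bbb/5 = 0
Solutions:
 h(b) = C1 + Integral(C2*airyai(-10^(1/3)*b/2) + C3*airybi(-10^(1/3)*b/2), b)


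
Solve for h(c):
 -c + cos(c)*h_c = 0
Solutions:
 h(c) = C1 + Integral(c/cos(c), c)


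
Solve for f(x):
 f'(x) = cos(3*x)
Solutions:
 f(x) = C1 + sin(3*x)/3


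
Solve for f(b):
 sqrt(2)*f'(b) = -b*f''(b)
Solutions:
 f(b) = C1 + C2*b^(1 - sqrt(2))


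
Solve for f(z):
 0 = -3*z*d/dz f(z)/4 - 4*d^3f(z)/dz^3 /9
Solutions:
 f(z) = C1 + Integral(C2*airyai(-3*2^(2/3)*z/4) + C3*airybi(-3*2^(2/3)*z/4), z)


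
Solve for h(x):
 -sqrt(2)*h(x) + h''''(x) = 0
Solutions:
 h(x) = C1*exp(-2^(1/8)*x) + C2*exp(2^(1/8)*x) + C3*sin(2^(1/8)*x) + C4*cos(2^(1/8)*x)


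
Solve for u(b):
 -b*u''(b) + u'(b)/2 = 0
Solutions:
 u(b) = C1 + C2*b^(3/2)


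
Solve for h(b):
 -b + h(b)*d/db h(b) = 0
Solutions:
 h(b) = -sqrt(C1 + b^2)
 h(b) = sqrt(C1 + b^2)


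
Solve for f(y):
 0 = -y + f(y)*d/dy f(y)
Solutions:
 f(y) = -sqrt(C1 + y^2)
 f(y) = sqrt(C1 + y^2)


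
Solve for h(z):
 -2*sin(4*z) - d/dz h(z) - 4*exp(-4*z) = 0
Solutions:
 h(z) = C1 + cos(4*z)/2 + exp(-4*z)


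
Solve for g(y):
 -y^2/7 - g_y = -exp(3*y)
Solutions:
 g(y) = C1 - y^3/21 + exp(3*y)/3


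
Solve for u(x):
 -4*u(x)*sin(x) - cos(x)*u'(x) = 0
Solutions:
 u(x) = C1*cos(x)^4


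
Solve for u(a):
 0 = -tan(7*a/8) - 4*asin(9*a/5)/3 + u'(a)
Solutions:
 u(a) = C1 + 4*a*asin(9*a/5)/3 + 4*sqrt(25 - 81*a^2)/27 - 8*log(cos(7*a/8))/7


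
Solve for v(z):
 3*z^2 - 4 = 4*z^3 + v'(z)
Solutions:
 v(z) = C1 - z^4 + z^3 - 4*z


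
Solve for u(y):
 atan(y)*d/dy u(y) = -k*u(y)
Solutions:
 u(y) = C1*exp(-k*Integral(1/atan(y), y))


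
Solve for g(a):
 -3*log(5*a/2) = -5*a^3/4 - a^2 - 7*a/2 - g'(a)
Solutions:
 g(a) = C1 - 5*a^4/16 - a^3/3 - 7*a^2/4 + 3*a*log(a) - 3*a - 3*a*log(2) + 3*a*log(5)


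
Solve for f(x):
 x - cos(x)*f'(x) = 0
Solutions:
 f(x) = C1 + Integral(x/cos(x), x)


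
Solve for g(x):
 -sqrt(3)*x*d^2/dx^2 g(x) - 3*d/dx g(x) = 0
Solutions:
 g(x) = C1 + C2*x^(1 - sqrt(3))


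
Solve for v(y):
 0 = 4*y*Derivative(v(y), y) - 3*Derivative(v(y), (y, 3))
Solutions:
 v(y) = C1 + Integral(C2*airyai(6^(2/3)*y/3) + C3*airybi(6^(2/3)*y/3), y)


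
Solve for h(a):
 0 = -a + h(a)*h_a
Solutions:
 h(a) = -sqrt(C1 + a^2)
 h(a) = sqrt(C1 + a^2)


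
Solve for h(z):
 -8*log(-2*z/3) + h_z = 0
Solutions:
 h(z) = C1 + 8*z*log(-z) + 8*z*(-log(3) - 1 + log(2))


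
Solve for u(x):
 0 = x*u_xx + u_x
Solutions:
 u(x) = C1 + C2*log(x)


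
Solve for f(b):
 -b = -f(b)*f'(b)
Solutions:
 f(b) = -sqrt(C1 + b^2)
 f(b) = sqrt(C1 + b^2)


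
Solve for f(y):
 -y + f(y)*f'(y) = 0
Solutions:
 f(y) = -sqrt(C1 + y^2)
 f(y) = sqrt(C1 + y^2)


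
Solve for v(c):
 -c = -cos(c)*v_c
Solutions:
 v(c) = C1 + Integral(c/cos(c), c)


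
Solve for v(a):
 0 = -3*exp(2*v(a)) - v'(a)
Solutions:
 v(a) = log(-sqrt(-1/(C1 - 3*a))) - log(2)/2
 v(a) = log(-1/(C1 - 3*a))/2 - log(2)/2


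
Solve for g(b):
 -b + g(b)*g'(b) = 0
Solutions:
 g(b) = -sqrt(C1 + b^2)
 g(b) = sqrt(C1 + b^2)


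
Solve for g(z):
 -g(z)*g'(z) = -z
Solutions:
 g(z) = -sqrt(C1 + z^2)
 g(z) = sqrt(C1 + z^2)


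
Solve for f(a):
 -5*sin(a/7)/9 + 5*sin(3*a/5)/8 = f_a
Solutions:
 f(a) = C1 + 35*cos(a/7)/9 - 25*cos(3*a/5)/24


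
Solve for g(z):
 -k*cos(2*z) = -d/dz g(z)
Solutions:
 g(z) = C1 + k*sin(2*z)/2


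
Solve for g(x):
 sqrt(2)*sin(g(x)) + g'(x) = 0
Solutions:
 g(x) = -acos((-C1 - exp(2*sqrt(2)*x))/(C1 - exp(2*sqrt(2)*x))) + 2*pi
 g(x) = acos((-C1 - exp(2*sqrt(2)*x))/(C1 - exp(2*sqrt(2)*x)))


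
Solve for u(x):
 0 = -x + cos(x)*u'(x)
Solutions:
 u(x) = C1 + Integral(x/cos(x), x)


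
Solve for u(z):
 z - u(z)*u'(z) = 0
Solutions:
 u(z) = -sqrt(C1 + z^2)
 u(z) = sqrt(C1 + z^2)


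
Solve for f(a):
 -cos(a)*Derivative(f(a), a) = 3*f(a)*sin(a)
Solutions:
 f(a) = C1*cos(a)^3


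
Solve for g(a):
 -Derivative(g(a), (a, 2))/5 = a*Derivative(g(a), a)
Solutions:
 g(a) = C1 + C2*erf(sqrt(10)*a/2)


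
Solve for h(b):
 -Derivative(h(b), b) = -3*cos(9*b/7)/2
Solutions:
 h(b) = C1 + 7*sin(9*b/7)/6


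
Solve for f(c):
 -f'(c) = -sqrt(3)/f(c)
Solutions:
 f(c) = -sqrt(C1 + 2*sqrt(3)*c)
 f(c) = sqrt(C1 + 2*sqrt(3)*c)


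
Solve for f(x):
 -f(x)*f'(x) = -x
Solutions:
 f(x) = -sqrt(C1 + x^2)
 f(x) = sqrt(C1 + x^2)


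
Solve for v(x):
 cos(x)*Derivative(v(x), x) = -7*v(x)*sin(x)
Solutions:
 v(x) = C1*cos(x)^7


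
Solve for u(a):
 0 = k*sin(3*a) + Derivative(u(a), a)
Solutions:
 u(a) = C1 + k*cos(3*a)/3


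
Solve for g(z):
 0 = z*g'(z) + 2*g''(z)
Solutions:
 g(z) = C1 + C2*erf(z/2)


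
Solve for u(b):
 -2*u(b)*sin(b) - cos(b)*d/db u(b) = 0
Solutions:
 u(b) = C1*cos(b)^2


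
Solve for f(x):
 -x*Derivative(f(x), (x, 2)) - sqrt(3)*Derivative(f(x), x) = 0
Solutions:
 f(x) = C1 + C2*x^(1 - sqrt(3))


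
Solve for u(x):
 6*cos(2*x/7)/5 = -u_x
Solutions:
 u(x) = C1 - 21*sin(2*x/7)/5


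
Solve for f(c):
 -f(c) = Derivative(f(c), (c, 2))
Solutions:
 f(c) = C1*sin(c) + C2*cos(c)


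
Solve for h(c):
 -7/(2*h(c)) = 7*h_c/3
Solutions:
 h(c) = -sqrt(C1 - 3*c)
 h(c) = sqrt(C1 - 3*c)


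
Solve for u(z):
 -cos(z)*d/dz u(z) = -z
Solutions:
 u(z) = C1 + Integral(z/cos(z), z)


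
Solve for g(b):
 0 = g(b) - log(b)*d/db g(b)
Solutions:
 g(b) = C1*exp(li(b))


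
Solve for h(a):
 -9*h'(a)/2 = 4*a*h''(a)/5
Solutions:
 h(a) = C1 + C2/a^(37/8)


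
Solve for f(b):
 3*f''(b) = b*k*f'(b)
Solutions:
 f(b) = Piecewise((-sqrt(6)*sqrt(pi)*C1*erf(sqrt(6)*b*sqrt(-k)/6)/(2*sqrt(-k)) - C2, (k > 0) | (k < 0)), (-C1*b - C2, True))


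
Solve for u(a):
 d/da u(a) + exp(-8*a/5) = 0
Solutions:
 u(a) = C1 + 5*exp(-8*a/5)/8


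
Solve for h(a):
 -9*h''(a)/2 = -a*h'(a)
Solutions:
 h(a) = C1 + C2*erfi(a/3)


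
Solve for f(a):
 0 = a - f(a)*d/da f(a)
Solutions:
 f(a) = -sqrt(C1 + a^2)
 f(a) = sqrt(C1 + a^2)


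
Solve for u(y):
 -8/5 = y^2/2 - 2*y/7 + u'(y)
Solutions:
 u(y) = C1 - y^3/6 + y^2/7 - 8*y/5


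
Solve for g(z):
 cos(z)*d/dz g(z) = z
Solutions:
 g(z) = C1 + Integral(z/cos(z), z)


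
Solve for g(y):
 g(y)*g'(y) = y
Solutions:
 g(y) = -sqrt(C1 + y^2)
 g(y) = sqrt(C1 + y^2)


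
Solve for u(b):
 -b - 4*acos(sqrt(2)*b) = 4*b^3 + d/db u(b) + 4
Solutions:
 u(b) = C1 - b^4 - b^2/2 - 4*b*acos(sqrt(2)*b) - 4*b + 2*sqrt(2)*sqrt(1 - 2*b^2)


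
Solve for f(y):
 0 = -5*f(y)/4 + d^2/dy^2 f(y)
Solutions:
 f(y) = C1*exp(-sqrt(5)*y/2) + C2*exp(sqrt(5)*y/2)


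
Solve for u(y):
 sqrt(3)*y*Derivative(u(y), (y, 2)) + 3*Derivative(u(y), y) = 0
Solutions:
 u(y) = C1 + C2*y^(1 - sqrt(3))


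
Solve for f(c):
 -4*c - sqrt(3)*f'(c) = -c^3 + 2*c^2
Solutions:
 f(c) = C1 + sqrt(3)*c^4/12 - 2*sqrt(3)*c^3/9 - 2*sqrt(3)*c^2/3


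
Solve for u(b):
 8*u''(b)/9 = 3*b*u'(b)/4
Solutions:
 u(b) = C1 + C2*erfi(3*sqrt(3)*b/8)


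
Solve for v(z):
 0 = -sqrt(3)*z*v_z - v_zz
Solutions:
 v(z) = C1 + C2*erf(sqrt(2)*3^(1/4)*z/2)


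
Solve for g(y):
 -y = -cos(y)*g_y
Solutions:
 g(y) = C1 + Integral(y/cos(y), y)


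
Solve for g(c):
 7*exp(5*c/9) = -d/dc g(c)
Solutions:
 g(c) = C1 - 63*exp(5*c/9)/5


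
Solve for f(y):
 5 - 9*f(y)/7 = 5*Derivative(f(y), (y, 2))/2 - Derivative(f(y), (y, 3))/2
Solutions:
 f(y) = C1*exp(y*(-7^(2/3)*(9*sqrt(5979) + 1118)^(1/3) - 175*7^(1/3)/(9*sqrt(5979) + 1118)^(1/3) + 70)/42)*sin(sqrt(3)*7^(1/3)*y*(-7^(1/3)*(9*sqrt(5979) + 1118)^(1/3) + 175/(9*sqrt(5979) + 1118)^(1/3))/42) + C2*exp(y*(-7^(2/3)*(9*sqrt(5979) + 1118)^(1/3) - 175*7^(1/3)/(9*sqrt(5979) + 1118)^(1/3) + 70)/42)*cos(sqrt(3)*7^(1/3)*y*(-7^(1/3)*(9*sqrt(5979) + 1118)^(1/3) + 175/(9*sqrt(5979) + 1118)^(1/3))/42) + C3*exp(y*(175*7^(1/3)/(9*sqrt(5979) + 1118)^(1/3) + 35 + 7^(2/3)*(9*sqrt(5979) + 1118)^(1/3))/21) + 35/9


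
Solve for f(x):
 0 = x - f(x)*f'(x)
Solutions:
 f(x) = -sqrt(C1 + x^2)
 f(x) = sqrt(C1 + x^2)


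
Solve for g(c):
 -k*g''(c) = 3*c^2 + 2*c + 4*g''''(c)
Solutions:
 g(c) = C1 + C2*c + C3*exp(-c*sqrt(-k)/2) + C4*exp(c*sqrt(-k)/2) - c^4/(4*k) - c^3/(3*k) + 12*c^2/k^2


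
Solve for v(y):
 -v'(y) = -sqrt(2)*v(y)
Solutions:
 v(y) = C1*exp(sqrt(2)*y)


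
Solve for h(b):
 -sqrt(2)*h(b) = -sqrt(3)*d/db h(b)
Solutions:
 h(b) = C1*exp(sqrt(6)*b/3)


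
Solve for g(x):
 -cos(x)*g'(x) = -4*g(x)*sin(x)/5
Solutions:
 g(x) = C1/cos(x)^(4/5)


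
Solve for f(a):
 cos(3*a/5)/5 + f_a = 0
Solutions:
 f(a) = C1 - sin(3*a/5)/3


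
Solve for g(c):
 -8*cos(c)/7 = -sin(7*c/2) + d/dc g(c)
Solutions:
 g(c) = C1 - 8*sin(c)/7 - 2*cos(7*c/2)/7


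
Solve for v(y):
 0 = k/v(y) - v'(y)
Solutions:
 v(y) = -sqrt(C1 + 2*k*y)
 v(y) = sqrt(C1 + 2*k*y)


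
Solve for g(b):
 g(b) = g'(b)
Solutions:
 g(b) = C1*exp(b)


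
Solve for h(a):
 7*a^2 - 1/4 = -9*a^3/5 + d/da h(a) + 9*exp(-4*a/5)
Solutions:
 h(a) = C1 + 9*a^4/20 + 7*a^3/3 - a/4 + 45*exp(-4*a/5)/4


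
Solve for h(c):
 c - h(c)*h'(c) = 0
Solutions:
 h(c) = -sqrt(C1 + c^2)
 h(c) = sqrt(C1 + c^2)


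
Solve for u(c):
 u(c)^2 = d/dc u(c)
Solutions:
 u(c) = -1/(C1 + c)


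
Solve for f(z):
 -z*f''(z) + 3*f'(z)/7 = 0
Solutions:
 f(z) = C1 + C2*z^(10/7)


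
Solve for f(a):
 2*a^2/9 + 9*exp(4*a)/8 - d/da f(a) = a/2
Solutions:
 f(a) = C1 + 2*a^3/27 - a^2/4 + 9*exp(4*a)/32


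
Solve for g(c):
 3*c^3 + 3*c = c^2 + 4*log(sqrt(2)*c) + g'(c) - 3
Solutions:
 g(c) = C1 + 3*c^4/4 - c^3/3 + 3*c^2/2 - 4*c*log(c) - 2*c*log(2) + 7*c


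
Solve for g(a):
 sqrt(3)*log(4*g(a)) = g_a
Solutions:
 -sqrt(3)*Integral(1/(log(_y) + 2*log(2)), (_y, g(a)))/3 = C1 - a


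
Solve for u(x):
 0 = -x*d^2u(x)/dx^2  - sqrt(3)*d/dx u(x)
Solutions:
 u(x) = C1 + C2*x^(1 - sqrt(3))


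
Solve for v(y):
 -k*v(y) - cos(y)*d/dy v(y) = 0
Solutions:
 v(y) = C1*exp(k*(log(sin(y) - 1) - log(sin(y) + 1))/2)


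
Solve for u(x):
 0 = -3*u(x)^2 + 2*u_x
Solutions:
 u(x) = -2/(C1 + 3*x)


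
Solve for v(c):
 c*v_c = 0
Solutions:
 v(c) = C1


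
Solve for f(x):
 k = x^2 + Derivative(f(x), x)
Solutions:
 f(x) = C1 + k*x - x^3/3


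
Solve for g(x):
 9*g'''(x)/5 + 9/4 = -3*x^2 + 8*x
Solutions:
 g(x) = C1 + C2*x + C3*x^2 - x^5/36 + 5*x^4/27 - 5*x^3/24


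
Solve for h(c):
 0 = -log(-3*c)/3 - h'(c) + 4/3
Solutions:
 h(c) = C1 - c*log(-c)/3 + c*(5 - log(3))/3
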